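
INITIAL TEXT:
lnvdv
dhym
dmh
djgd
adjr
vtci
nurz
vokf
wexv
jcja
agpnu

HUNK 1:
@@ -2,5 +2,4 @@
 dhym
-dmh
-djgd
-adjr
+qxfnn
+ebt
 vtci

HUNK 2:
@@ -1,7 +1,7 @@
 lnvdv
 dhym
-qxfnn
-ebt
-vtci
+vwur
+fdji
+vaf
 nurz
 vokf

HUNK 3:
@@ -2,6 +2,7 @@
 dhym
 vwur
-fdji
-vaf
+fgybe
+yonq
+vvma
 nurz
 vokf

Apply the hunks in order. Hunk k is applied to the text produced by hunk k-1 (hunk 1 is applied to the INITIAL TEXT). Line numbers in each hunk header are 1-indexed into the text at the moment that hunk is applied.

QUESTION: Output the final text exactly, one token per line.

Hunk 1: at line 2 remove [dmh,djgd,adjr] add [qxfnn,ebt] -> 10 lines: lnvdv dhym qxfnn ebt vtci nurz vokf wexv jcja agpnu
Hunk 2: at line 1 remove [qxfnn,ebt,vtci] add [vwur,fdji,vaf] -> 10 lines: lnvdv dhym vwur fdji vaf nurz vokf wexv jcja agpnu
Hunk 3: at line 2 remove [fdji,vaf] add [fgybe,yonq,vvma] -> 11 lines: lnvdv dhym vwur fgybe yonq vvma nurz vokf wexv jcja agpnu

Answer: lnvdv
dhym
vwur
fgybe
yonq
vvma
nurz
vokf
wexv
jcja
agpnu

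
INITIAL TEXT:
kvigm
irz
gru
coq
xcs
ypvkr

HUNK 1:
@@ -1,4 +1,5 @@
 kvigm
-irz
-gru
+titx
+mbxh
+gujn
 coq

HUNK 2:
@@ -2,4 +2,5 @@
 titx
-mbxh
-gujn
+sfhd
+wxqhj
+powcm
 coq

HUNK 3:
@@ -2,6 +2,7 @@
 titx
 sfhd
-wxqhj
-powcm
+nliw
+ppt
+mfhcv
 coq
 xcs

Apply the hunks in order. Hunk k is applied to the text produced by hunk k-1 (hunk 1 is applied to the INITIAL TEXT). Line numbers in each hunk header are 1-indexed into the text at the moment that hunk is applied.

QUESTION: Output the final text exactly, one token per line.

Answer: kvigm
titx
sfhd
nliw
ppt
mfhcv
coq
xcs
ypvkr

Derivation:
Hunk 1: at line 1 remove [irz,gru] add [titx,mbxh,gujn] -> 7 lines: kvigm titx mbxh gujn coq xcs ypvkr
Hunk 2: at line 2 remove [mbxh,gujn] add [sfhd,wxqhj,powcm] -> 8 lines: kvigm titx sfhd wxqhj powcm coq xcs ypvkr
Hunk 3: at line 2 remove [wxqhj,powcm] add [nliw,ppt,mfhcv] -> 9 lines: kvigm titx sfhd nliw ppt mfhcv coq xcs ypvkr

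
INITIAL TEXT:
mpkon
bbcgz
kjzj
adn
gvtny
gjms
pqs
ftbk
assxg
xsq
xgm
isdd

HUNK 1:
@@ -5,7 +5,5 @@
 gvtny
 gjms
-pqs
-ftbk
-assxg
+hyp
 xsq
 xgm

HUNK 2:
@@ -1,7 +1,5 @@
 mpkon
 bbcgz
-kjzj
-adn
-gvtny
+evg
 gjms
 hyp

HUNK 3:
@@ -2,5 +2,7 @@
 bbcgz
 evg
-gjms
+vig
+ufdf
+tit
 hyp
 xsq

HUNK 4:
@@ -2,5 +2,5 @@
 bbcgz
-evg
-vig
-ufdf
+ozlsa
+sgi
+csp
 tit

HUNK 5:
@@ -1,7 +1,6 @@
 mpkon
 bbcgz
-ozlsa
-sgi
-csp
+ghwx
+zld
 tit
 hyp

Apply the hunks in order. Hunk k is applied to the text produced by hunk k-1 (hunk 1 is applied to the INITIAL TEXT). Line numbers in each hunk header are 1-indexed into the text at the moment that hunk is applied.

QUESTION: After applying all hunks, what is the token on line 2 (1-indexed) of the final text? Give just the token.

Hunk 1: at line 5 remove [pqs,ftbk,assxg] add [hyp] -> 10 lines: mpkon bbcgz kjzj adn gvtny gjms hyp xsq xgm isdd
Hunk 2: at line 1 remove [kjzj,adn,gvtny] add [evg] -> 8 lines: mpkon bbcgz evg gjms hyp xsq xgm isdd
Hunk 3: at line 2 remove [gjms] add [vig,ufdf,tit] -> 10 lines: mpkon bbcgz evg vig ufdf tit hyp xsq xgm isdd
Hunk 4: at line 2 remove [evg,vig,ufdf] add [ozlsa,sgi,csp] -> 10 lines: mpkon bbcgz ozlsa sgi csp tit hyp xsq xgm isdd
Hunk 5: at line 1 remove [ozlsa,sgi,csp] add [ghwx,zld] -> 9 lines: mpkon bbcgz ghwx zld tit hyp xsq xgm isdd
Final line 2: bbcgz

Answer: bbcgz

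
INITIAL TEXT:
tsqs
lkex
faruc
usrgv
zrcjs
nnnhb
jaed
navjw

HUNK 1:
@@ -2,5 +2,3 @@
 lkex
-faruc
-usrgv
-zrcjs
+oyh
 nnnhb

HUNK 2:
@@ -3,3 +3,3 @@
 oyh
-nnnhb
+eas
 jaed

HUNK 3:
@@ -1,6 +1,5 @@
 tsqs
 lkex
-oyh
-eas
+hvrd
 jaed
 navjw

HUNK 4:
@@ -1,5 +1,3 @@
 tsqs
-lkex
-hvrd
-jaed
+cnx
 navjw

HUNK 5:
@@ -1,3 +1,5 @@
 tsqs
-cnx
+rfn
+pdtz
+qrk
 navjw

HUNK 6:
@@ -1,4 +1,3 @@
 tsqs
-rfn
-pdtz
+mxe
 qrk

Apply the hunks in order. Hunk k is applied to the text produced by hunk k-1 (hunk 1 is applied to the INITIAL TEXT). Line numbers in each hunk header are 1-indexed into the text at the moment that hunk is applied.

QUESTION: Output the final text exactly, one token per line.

Answer: tsqs
mxe
qrk
navjw

Derivation:
Hunk 1: at line 2 remove [faruc,usrgv,zrcjs] add [oyh] -> 6 lines: tsqs lkex oyh nnnhb jaed navjw
Hunk 2: at line 3 remove [nnnhb] add [eas] -> 6 lines: tsqs lkex oyh eas jaed navjw
Hunk 3: at line 1 remove [oyh,eas] add [hvrd] -> 5 lines: tsqs lkex hvrd jaed navjw
Hunk 4: at line 1 remove [lkex,hvrd,jaed] add [cnx] -> 3 lines: tsqs cnx navjw
Hunk 5: at line 1 remove [cnx] add [rfn,pdtz,qrk] -> 5 lines: tsqs rfn pdtz qrk navjw
Hunk 6: at line 1 remove [rfn,pdtz] add [mxe] -> 4 lines: tsqs mxe qrk navjw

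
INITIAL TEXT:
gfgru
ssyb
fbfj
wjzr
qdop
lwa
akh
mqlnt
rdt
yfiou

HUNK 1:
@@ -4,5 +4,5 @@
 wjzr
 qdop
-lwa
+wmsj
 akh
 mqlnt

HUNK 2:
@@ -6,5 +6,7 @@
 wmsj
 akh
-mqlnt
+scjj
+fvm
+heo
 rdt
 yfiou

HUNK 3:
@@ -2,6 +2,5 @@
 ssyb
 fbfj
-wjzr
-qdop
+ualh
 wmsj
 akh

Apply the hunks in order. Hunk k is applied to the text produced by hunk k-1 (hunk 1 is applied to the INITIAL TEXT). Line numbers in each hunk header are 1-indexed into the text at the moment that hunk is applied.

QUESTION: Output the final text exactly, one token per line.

Hunk 1: at line 4 remove [lwa] add [wmsj] -> 10 lines: gfgru ssyb fbfj wjzr qdop wmsj akh mqlnt rdt yfiou
Hunk 2: at line 6 remove [mqlnt] add [scjj,fvm,heo] -> 12 lines: gfgru ssyb fbfj wjzr qdop wmsj akh scjj fvm heo rdt yfiou
Hunk 3: at line 2 remove [wjzr,qdop] add [ualh] -> 11 lines: gfgru ssyb fbfj ualh wmsj akh scjj fvm heo rdt yfiou

Answer: gfgru
ssyb
fbfj
ualh
wmsj
akh
scjj
fvm
heo
rdt
yfiou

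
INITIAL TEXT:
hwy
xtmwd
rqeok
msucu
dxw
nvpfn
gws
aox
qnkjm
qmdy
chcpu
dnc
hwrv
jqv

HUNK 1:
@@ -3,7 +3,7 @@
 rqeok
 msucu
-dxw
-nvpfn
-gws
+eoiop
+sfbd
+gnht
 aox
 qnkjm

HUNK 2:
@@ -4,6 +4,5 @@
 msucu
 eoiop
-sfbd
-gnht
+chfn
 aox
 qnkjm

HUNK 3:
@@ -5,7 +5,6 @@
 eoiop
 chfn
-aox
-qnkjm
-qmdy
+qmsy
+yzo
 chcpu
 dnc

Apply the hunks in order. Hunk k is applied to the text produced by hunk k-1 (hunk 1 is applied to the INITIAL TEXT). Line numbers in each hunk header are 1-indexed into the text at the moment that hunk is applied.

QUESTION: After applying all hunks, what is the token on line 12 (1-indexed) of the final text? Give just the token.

Hunk 1: at line 3 remove [dxw,nvpfn,gws] add [eoiop,sfbd,gnht] -> 14 lines: hwy xtmwd rqeok msucu eoiop sfbd gnht aox qnkjm qmdy chcpu dnc hwrv jqv
Hunk 2: at line 4 remove [sfbd,gnht] add [chfn] -> 13 lines: hwy xtmwd rqeok msucu eoiop chfn aox qnkjm qmdy chcpu dnc hwrv jqv
Hunk 3: at line 5 remove [aox,qnkjm,qmdy] add [qmsy,yzo] -> 12 lines: hwy xtmwd rqeok msucu eoiop chfn qmsy yzo chcpu dnc hwrv jqv
Final line 12: jqv

Answer: jqv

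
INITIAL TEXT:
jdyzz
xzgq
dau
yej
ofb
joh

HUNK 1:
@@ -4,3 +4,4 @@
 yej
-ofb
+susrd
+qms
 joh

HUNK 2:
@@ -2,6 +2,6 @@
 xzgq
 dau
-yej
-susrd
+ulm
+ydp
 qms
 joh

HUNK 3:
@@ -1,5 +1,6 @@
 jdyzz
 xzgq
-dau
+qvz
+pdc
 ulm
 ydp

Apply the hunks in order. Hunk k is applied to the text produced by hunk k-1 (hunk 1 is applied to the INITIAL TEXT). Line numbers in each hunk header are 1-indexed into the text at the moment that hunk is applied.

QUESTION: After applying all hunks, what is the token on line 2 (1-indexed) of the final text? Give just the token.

Answer: xzgq

Derivation:
Hunk 1: at line 4 remove [ofb] add [susrd,qms] -> 7 lines: jdyzz xzgq dau yej susrd qms joh
Hunk 2: at line 2 remove [yej,susrd] add [ulm,ydp] -> 7 lines: jdyzz xzgq dau ulm ydp qms joh
Hunk 3: at line 1 remove [dau] add [qvz,pdc] -> 8 lines: jdyzz xzgq qvz pdc ulm ydp qms joh
Final line 2: xzgq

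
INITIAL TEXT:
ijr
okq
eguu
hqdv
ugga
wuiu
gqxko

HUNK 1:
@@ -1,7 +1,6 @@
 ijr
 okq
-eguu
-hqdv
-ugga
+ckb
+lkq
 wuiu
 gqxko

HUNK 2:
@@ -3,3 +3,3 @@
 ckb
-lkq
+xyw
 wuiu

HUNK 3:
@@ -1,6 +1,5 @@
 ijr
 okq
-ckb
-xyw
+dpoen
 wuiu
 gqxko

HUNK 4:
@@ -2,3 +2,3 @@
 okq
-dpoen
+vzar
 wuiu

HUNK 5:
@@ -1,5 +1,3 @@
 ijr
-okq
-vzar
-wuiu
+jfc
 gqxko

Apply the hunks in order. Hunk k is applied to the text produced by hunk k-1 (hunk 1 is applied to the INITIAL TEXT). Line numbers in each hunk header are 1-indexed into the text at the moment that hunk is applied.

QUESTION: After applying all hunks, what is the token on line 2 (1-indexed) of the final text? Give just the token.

Hunk 1: at line 1 remove [eguu,hqdv,ugga] add [ckb,lkq] -> 6 lines: ijr okq ckb lkq wuiu gqxko
Hunk 2: at line 3 remove [lkq] add [xyw] -> 6 lines: ijr okq ckb xyw wuiu gqxko
Hunk 3: at line 1 remove [ckb,xyw] add [dpoen] -> 5 lines: ijr okq dpoen wuiu gqxko
Hunk 4: at line 2 remove [dpoen] add [vzar] -> 5 lines: ijr okq vzar wuiu gqxko
Hunk 5: at line 1 remove [okq,vzar,wuiu] add [jfc] -> 3 lines: ijr jfc gqxko
Final line 2: jfc

Answer: jfc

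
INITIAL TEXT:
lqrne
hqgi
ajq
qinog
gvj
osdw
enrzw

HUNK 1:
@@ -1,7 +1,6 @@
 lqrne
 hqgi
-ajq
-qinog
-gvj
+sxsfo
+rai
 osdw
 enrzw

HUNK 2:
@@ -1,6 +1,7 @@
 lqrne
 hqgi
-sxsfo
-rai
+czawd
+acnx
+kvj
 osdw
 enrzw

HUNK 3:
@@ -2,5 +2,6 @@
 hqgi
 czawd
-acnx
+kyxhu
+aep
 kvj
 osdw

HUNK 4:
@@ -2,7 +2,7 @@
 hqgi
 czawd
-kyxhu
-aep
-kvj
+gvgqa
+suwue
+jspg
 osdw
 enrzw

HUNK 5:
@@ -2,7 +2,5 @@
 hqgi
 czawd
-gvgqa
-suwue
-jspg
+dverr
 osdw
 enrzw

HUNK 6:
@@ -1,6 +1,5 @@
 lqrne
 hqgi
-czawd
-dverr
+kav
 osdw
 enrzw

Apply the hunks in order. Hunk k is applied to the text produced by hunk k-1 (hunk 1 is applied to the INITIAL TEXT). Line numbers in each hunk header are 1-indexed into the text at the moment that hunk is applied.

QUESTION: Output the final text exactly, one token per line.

Hunk 1: at line 1 remove [ajq,qinog,gvj] add [sxsfo,rai] -> 6 lines: lqrne hqgi sxsfo rai osdw enrzw
Hunk 2: at line 1 remove [sxsfo,rai] add [czawd,acnx,kvj] -> 7 lines: lqrne hqgi czawd acnx kvj osdw enrzw
Hunk 3: at line 2 remove [acnx] add [kyxhu,aep] -> 8 lines: lqrne hqgi czawd kyxhu aep kvj osdw enrzw
Hunk 4: at line 2 remove [kyxhu,aep,kvj] add [gvgqa,suwue,jspg] -> 8 lines: lqrne hqgi czawd gvgqa suwue jspg osdw enrzw
Hunk 5: at line 2 remove [gvgqa,suwue,jspg] add [dverr] -> 6 lines: lqrne hqgi czawd dverr osdw enrzw
Hunk 6: at line 1 remove [czawd,dverr] add [kav] -> 5 lines: lqrne hqgi kav osdw enrzw

Answer: lqrne
hqgi
kav
osdw
enrzw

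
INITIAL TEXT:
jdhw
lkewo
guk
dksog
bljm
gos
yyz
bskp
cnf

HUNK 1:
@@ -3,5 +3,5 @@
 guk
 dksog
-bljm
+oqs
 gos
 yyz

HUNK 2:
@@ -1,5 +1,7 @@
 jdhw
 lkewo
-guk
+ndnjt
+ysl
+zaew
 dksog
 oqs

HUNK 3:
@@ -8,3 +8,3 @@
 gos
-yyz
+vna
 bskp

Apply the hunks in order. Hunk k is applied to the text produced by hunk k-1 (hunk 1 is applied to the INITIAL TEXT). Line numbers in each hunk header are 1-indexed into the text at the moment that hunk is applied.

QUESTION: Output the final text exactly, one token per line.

Hunk 1: at line 3 remove [bljm] add [oqs] -> 9 lines: jdhw lkewo guk dksog oqs gos yyz bskp cnf
Hunk 2: at line 1 remove [guk] add [ndnjt,ysl,zaew] -> 11 lines: jdhw lkewo ndnjt ysl zaew dksog oqs gos yyz bskp cnf
Hunk 3: at line 8 remove [yyz] add [vna] -> 11 lines: jdhw lkewo ndnjt ysl zaew dksog oqs gos vna bskp cnf

Answer: jdhw
lkewo
ndnjt
ysl
zaew
dksog
oqs
gos
vna
bskp
cnf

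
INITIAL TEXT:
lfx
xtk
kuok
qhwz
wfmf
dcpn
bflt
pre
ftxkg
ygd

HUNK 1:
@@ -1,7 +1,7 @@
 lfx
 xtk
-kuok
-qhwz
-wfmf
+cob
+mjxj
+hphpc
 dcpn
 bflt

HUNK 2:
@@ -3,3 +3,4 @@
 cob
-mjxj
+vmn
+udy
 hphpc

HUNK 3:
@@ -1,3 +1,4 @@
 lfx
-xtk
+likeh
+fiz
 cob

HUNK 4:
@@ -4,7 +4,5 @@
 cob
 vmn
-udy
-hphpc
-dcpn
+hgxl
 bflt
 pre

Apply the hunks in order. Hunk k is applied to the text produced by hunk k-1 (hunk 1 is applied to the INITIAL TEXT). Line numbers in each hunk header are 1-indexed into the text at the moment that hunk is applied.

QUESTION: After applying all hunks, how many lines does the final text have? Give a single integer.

Hunk 1: at line 1 remove [kuok,qhwz,wfmf] add [cob,mjxj,hphpc] -> 10 lines: lfx xtk cob mjxj hphpc dcpn bflt pre ftxkg ygd
Hunk 2: at line 3 remove [mjxj] add [vmn,udy] -> 11 lines: lfx xtk cob vmn udy hphpc dcpn bflt pre ftxkg ygd
Hunk 3: at line 1 remove [xtk] add [likeh,fiz] -> 12 lines: lfx likeh fiz cob vmn udy hphpc dcpn bflt pre ftxkg ygd
Hunk 4: at line 4 remove [udy,hphpc,dcpn] add [hgxl] -> 10 lines: lfx likeh fiz cob vmn hgxl bflt pre ftxkg ygd
Final line count: 10

Answer: 10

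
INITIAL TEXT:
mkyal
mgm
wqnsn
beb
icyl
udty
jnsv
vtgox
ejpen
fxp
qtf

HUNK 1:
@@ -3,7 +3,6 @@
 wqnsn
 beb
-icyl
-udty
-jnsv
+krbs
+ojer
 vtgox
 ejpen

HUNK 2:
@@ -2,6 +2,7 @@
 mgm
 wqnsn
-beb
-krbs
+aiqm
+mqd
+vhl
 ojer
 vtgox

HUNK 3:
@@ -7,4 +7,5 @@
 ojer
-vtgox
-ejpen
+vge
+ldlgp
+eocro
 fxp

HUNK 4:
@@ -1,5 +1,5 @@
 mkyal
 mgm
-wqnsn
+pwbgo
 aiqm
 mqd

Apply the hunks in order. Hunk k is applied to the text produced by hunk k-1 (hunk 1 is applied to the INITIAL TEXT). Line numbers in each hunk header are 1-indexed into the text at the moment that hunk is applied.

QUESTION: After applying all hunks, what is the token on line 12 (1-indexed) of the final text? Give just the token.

Hunk 1: at line 3 remove [icyl,udty,jnsv] add [krbs,ojer] -> 10 lines: mkyal mgm wqnsn beb krbs ojer vtgox ejpen fxp qtf
Hunk 2: at line 2 remove [beb,krbs] add [aiqm,mqd,vhl] -> 11 lines: mkyal mgm wqnsn aiqm mqd vhl ojer vtgox ejpen fxp qtf
Hunk 3: at line 7 remove [vtgox,ejpen] add [vge,ldlgp,eocro] -> 12 lines: mkyal mgm wqnsn aiqm mqd vhl ojer vge ldlgp eocro fxp qtf
Hunk 4: at line 1 remove [wqnsn] add [pwbgo] -> 12 lines: mkyal mgm pwbgo aiqm mqd vhl ojer vge ldlgp eocro fxp qtf
Final line 12: qtf

Answer: qtf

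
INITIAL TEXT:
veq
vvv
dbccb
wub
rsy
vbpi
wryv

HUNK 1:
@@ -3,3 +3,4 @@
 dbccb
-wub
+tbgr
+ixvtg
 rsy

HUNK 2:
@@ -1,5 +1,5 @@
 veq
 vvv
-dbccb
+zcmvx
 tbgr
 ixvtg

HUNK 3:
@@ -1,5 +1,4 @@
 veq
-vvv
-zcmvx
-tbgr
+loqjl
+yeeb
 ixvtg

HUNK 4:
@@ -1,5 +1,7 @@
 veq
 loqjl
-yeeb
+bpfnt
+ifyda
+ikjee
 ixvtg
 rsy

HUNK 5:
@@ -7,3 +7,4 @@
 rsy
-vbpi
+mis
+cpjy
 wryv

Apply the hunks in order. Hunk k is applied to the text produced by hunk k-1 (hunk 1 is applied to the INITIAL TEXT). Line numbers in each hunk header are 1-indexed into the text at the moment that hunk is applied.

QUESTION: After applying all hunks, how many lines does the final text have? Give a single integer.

Hunk 1: at line 3 remove [wub] add [tbgr,ixvtg] -> 8 lines: veq vvv dbccb tbgr ixvtg rsy vbpi wryv
Hunk 2: at line 1 remove [dbccb] add [zcmvx] -> 8 lines: veq vvv zcmvx tbgr ixvtg rsy vbpi wryv
Hunk 3: at line 1 remove [vvv,zcmvx,tbgr] add [loqjl,yeeb] -> 7 lines: veq loqjl yeeb ixvtg rsy vbpi wryv
Hunk 4: at line 1 remove [yeeb] add [bpfnt,ifyda,ikjee] -> 9 lines: veq loqjl bpfnt ifyda ikjee ixvtg rsy vbpi wryv
Hunk 5: at line 7 remove [vbpi] add [mis,cpjy] -> 10 lines: veq loqjl bpfnt ifyda ikjee ixvtg rsy mis cpjy wryv
Final line count: 10

Answer: 10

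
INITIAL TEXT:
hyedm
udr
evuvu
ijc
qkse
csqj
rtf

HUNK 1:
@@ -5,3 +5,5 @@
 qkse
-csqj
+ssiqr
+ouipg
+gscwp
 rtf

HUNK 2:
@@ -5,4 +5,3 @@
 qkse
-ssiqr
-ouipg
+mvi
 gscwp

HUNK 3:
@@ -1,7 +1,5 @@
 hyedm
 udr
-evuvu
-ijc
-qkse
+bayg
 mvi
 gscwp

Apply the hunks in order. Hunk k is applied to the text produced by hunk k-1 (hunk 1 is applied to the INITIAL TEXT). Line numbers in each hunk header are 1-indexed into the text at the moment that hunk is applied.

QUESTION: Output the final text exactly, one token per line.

Hunk 1: at line 5 remove [csqj] add [ssiqr,ouipg,gscwp] -> 9 lines: hyedm udr evuvu ijc qkse ssiqr ouipg gscwp rtf
Hunk 2: at line 5 remove [ssiqr,ouipg] add [mvi] -> 8 lines: hyedm udr evuvu ijc qkse mvi gscwp rtf
Hunk 3: at line 1 remove [evuvu,ijc,qkse] add [bayg] -> 6 lines: hyedm udr bayg mvi gscwp rtf

Answer: hyedm
udr
bayg
mvi
gscwp
rtf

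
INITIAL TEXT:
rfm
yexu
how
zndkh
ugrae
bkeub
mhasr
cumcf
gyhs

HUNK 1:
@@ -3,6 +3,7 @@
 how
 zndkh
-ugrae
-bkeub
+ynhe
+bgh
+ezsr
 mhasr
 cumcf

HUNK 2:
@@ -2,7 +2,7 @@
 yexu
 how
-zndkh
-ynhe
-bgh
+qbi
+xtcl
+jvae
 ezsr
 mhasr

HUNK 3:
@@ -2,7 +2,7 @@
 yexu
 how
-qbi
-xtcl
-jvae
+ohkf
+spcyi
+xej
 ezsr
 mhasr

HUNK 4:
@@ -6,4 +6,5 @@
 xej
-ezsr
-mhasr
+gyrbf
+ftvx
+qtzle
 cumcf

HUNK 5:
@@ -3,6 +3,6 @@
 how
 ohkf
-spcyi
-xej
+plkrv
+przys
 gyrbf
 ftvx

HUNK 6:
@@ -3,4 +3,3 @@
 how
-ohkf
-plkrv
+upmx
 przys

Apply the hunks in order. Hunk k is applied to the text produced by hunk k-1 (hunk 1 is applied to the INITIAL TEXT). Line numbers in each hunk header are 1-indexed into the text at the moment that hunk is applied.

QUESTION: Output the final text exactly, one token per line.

Answer: rfm
yexu
how
upmx
przys
gyrbf
ftvx
qtzle
cumcf
gyhs

Derivation:
Hunk 1: at line 3 remove [ugrae,bkeub] add [ynhe,bgh,ezsr] -> 10 lines: rfm yexu how zndkh ynhe bgh ezsr mhasr cumcf gyhs
Hunk 2: at line 2 remove [zndkh,ynhe,bgh] add [qbi,xtcl,jvae] -> 10 lines: rfm yexu how qbi xtcl jvae ezsr mhasr cumcf gyhs
Hunk 3: at line 2 remove [qbi,xtcl,jvae] add [ohkf,spcyi,xej] -> 10 lines: rfm yexu how ohkf spcyi xej ezsr mhasr cumcf gyhs
Hunk 4: at line 6 remove [ezsr,mhasr] add [gyrbf,ftvx,qtzle] -> 11 lines: rfm yexu how ohkf spcyi xej gyrbf ftvx qtzle cumcf gyhs
Hunk 5: at line 3 remove [spcyi,xej] add [plkrv,przys] -> 11 lines: rfm yexu how ohkf plkrv przys gyrbf ftvx qtzle cumcf gyhs
Hunk 6: at line 3 remove [ohkf,plkrv] add [upmx] -> 10 lines: rfm yexu how upmx przys gyrbf ftvx qtzle cumcf gyhs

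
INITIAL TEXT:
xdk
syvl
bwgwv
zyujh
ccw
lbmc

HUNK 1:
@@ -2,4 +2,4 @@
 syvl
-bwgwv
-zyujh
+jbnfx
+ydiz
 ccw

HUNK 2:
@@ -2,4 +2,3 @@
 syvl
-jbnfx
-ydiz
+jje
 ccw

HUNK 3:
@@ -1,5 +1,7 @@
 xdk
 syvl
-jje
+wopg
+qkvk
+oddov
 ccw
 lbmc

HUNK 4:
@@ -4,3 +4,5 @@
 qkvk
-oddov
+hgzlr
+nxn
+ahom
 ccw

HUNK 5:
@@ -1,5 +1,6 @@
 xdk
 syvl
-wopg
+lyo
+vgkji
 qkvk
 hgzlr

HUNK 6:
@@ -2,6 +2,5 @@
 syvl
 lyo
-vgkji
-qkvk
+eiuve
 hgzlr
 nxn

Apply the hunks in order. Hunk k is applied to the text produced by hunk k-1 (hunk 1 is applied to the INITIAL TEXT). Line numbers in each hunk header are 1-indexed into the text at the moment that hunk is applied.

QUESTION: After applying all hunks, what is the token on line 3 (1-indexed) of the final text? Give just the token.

Hunk 1: at line 2 remove [bwgwv,zyujh] add [jbnfx,ydiz] -> 6 lines: xdk syvl jbnfx ydiz ccw lbmc
Hunk 2: at line 2 remove [jbnfx,ydiz] add [jje] -> 5 lines: xdk syvl jje ccw lbmc
Hunk 3: at line 1 remove [jje] add [wopg,qkvk,oddov] -> 7 lines: xdk syvl wopg qkvk oddov ccw lbmc
Hunk 4: at line 4 remove [oddov] add [hgzlr,nxn,ahom] -> 9 lines: xdk syvl wopg qkvk hgzlr nxn ahom ccw lbmc
Hunk 5: at line 1 remove [wopg] add [lyo,vgkji] -> 10 lines: xdk syvl lyo vgkji qkvk hgzlr nxn ahom ccw lbmc
Hunk 6: at line 2 remove [vgkji,qkvk] add [eiuve] -> 9 lines: xdk syvl lyo eiuve hgzlr nxn ahom ccw lbmc
Final line 3: lyo

Answer: lyo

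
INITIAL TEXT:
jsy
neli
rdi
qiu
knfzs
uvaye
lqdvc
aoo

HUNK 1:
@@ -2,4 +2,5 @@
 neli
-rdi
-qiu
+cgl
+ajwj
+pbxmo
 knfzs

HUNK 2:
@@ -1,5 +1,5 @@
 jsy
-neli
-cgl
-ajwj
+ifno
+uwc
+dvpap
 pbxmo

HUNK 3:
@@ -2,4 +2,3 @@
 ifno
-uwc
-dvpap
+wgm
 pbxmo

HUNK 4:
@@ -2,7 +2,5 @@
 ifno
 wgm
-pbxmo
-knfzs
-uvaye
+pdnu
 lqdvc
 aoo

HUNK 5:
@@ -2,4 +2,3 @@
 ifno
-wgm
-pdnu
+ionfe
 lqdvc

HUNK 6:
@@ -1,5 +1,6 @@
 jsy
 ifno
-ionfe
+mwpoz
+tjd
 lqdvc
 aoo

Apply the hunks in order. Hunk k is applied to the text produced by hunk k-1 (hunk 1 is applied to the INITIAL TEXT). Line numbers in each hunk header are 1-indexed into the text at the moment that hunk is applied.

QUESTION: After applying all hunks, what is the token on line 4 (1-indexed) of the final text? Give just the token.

Answer: tjd

Derivation:
Hunk 1: at line 2 remove [rdi,qiu] add [cgl,ajwj,pbxmo] -> 9 lines: jsy neli cgl ajwj pbxmo knfzs uvaye lqdvc aoo
Hunk 2: at line 1 remove [neli,cgl,ajwj] add [ifno,uwc,dvpap] -> 9 lines: jsy ifno uwc dvpap pbxmo knfzs uvaye lqdvc aoo
Hunk 3: at line 2 remove [uwc,dvpap] add [wgm] -> 8 lines: jsy ifno wgm pbxmo knfzs uvaye lqdvc aoo
Hunk 4: at line 2 remove [pbxmo,knfzs,uvaye] add [pdnu] -> 6 lines: jsy ifno wgm pdnu lqdvc aoo
Hunk 5: at line 2 remove [wgm,pdnu] add [ionfe] -> 5 lines: jsy ifno ionfe lqdvc aoo
Hunk 6: at line 1 remove [ionfe] add [mwpoz,tjd] -> 6 lines: jsy ifno mwpoz tjd lqdvc aoo
Final line 4: tjd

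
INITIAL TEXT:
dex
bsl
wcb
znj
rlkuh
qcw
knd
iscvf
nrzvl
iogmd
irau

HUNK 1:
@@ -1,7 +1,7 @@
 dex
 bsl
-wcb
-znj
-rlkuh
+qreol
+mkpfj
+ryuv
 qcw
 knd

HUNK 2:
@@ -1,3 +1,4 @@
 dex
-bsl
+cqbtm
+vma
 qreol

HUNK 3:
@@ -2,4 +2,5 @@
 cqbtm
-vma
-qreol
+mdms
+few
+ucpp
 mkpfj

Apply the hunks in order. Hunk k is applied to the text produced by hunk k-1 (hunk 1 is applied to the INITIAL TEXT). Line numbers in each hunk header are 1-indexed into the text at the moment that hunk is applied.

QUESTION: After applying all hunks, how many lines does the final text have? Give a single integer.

Hunk 1: at line 1 remove [wcb,znj,rlkuh] add [qreol,mkpfj,ryuv] -> 11 lines: dex bsl qreol mkpfj ryuv qcw knd iscvf nrzvl iogmd irau
Hunk 2: at line 1 remove [bsl] add [cqbtm,vma] -> 12 lines: dex cqbtm vma qreol mkpfj ryuv qcw knd iscvf nrzvl iogmd irau
Hunk 3: at line 2 remove [vma,qreol] add [mdms,few,ucpp] -> 13 lines: dex cqbtm mdms few ucpp mkpfj ryuv qcw knd iscvf nrzvl iogmd irau
Final line count: 13

Answer: 13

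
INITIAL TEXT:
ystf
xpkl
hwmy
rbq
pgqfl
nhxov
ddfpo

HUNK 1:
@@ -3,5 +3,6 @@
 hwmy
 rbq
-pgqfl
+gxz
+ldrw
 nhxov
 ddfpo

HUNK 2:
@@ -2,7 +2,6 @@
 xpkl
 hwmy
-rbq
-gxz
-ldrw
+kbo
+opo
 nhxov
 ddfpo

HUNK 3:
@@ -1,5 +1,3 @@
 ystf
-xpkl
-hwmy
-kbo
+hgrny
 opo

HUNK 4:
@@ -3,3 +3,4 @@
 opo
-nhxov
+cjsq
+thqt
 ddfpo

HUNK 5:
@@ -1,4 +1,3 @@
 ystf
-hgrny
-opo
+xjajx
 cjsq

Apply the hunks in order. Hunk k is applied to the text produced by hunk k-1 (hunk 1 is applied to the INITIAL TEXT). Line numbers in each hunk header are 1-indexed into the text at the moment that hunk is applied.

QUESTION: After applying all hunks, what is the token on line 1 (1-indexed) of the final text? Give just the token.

Hunk 1: at line 3 remove [pgqfl] add [gxz,ldrw] -> 8 lines: ystf xpkl hwmy rbq gxz ldrw nhxov ddfpo
Hunk 2: at line 2 remove [rbq,gxz,ldrw] add [kbo,opo] -> 7 lines: ystf xpkl hwmy kbo opo nhxov ddfpo
Hunk 3: at line 1 remove [xpkl,hwmy,kbo] add [hgrny] -> 5 lines: ystf hgrny opo nhxov ddfpo
Hunk 4: at line 3 remove [nhxov] add [cjsq,thqt] -> 6 lines: ystf hgrny opo cjsq thqt ddfpo
Hunk 5: at line 1 remove [hgrny,opo] add [xjajx] -> 5 lines: ystf xjajx cjsq thqt ddfpo
Final line 1: ystf

Answer: ystf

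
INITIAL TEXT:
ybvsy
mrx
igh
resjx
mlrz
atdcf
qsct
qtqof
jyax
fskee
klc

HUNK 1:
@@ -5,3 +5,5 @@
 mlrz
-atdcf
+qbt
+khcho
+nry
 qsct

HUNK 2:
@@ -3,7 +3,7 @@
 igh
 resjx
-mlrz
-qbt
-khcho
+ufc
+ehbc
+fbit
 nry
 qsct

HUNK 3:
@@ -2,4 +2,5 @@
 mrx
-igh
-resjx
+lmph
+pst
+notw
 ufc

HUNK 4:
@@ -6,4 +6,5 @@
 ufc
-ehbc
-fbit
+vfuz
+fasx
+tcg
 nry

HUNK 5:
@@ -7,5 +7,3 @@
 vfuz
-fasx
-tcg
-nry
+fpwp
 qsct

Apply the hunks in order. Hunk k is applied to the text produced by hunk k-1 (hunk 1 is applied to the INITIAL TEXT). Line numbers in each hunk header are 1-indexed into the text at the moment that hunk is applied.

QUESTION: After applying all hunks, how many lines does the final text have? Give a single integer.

Answer: 13

Derivation:
Hunk 1: at line 5 remove [atdcf] add [qbt,khcho,nry] -> 13 lines: ybvsy mrx igh resjx mlrz qbt khcho nry qsct qtqof jyax fskee klc
Hunk 2: at line 3 remove [mlrz,qbt,khcho] add [ufc,ehbc,fbit] -> 13 lines: ybvsy mrx igh resjx ufc ehbc fbit nry qsct qtqof jyax fskee klc
Hunk 3: at line 2 remove [igh,resjx] add [lmph,pst,notw] -> 14 lines: ybvsy mrx lmph pst notw ufc ehbc fbit nry qsct qtqof jyax fskee klc
Hunk 4: at line 6 remove [ehbc,fbit] add [vfuz,fasx,tcg] -> 15 lines: ybvsy mrx lmph pst notw ufc vfuz fasx tcg nry qsct qtqof jyax fskee klc
Hunk 5: at line 7 remove [fasx,tcg,nry] add [fpwp] -> 13 lines: ybvsy mrx lmph pst notw ufc vfuz fpwp qsct qtqof jyax fskee klc
Final line count: 13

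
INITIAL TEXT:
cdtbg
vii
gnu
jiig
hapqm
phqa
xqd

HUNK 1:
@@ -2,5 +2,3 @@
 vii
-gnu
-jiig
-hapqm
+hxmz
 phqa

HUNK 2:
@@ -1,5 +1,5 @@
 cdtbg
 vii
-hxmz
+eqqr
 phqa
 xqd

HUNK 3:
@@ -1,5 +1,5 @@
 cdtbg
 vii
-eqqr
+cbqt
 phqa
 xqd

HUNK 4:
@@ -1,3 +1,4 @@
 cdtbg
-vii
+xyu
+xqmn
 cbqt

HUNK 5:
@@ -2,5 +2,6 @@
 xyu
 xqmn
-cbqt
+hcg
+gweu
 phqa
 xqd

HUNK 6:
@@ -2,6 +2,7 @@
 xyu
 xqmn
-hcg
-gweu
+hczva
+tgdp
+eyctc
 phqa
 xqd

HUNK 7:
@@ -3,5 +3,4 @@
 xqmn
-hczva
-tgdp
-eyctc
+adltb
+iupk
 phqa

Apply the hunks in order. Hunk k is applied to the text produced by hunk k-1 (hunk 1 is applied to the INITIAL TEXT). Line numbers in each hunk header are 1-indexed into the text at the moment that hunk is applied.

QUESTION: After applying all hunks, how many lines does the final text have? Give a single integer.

Answer: 7

Derivation:
Hunk 1: at line 2 remove [gnu,jiig,hapqm] add [hxmz] -> 5 lines: cdtbg vii hxmz phqa xqd
Hunk 2: at line 1 remove [hxmz] add [eqqr] -> 5 lines: cdtbg vii eqqr phqa xqd
Hunk 3: at line 1 remove [eqqr] add [cbqt] -> 5 lines: cdtbg vii cbqt phqa xqd
Hunk 4: at line 1 remove [vii] add [xyu,xqmn] -> 6 lines: cdtbg xyu xqmn cbqt phqa xqd
Hunk 5: at line 2 remove [cbqt] add [hcg,gweu] -> 7 lines: cdtbg xyu xqmn hcg gweu phqa xqd
Hunk 6: at line 2 remove [hcg,gweu] add [hczva,tgdp,eyctc] -> 8 lines: cdtbg xyu xqmn hczva tgdp eyctc phqa xqd
Hunk 7: at line 3 remove [hczva,tgdp,eyctc] add [adltb,iupk] -> 7 lines: cdtbg xyu xqmn adltb iupk phqa xqd
Final line count: 7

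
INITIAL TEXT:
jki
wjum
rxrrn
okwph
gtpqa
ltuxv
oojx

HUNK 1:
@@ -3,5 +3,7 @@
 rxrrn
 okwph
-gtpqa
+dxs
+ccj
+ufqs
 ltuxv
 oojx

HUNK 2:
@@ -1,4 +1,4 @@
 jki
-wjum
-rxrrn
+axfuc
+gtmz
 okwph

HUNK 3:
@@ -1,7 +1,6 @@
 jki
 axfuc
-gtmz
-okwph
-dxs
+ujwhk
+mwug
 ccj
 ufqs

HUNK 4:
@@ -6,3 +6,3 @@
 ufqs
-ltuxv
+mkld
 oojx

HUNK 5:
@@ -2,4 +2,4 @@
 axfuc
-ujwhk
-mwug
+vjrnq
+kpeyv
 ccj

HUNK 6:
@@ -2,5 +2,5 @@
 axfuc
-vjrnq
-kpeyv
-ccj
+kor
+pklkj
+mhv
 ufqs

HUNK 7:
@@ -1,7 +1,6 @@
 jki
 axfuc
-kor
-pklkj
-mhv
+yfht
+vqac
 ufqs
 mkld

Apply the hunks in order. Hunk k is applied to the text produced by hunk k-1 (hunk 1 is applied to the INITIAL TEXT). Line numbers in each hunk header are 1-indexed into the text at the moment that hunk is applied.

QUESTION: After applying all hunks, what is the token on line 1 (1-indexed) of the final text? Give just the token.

Answer: jki

Derivation:
Hunk 1: at line 3 remove [gtpqa] add [dxs,ccj,ufqs] -> 9 lines: jki wjum rxrrn okwph dxs ccj ufqs ltuxv oojx
Hunk 2: at line 1 remove [wjum,rxrrn] add [axfuc,gtmz] -> 9 lines: jki axfuc gtmz okwph dxs ccj ufqs ltuxv oojx
Hunk 3: at line 1 remove [gtmz,okwph,dxs] add [ujwhk,mwug] -> 8 lines: jki axfuc ujwhk mwug ccj ufqs ltuxv oojx
Hunk 4: at line 6 remove [ltuxv] add [mkld] -> 8 lines: jki axfuc ujwhk mwug ccj ufqs mkld oojx
Hunk 5: at line 2 remove [ujwhk,mwug] add [vjrnq,kpeyv] -> 8 lines: jki axfuc vjrnq kpeyv ccj ufqs mkld oojx
Hunk 6: at line 2 remove [vjrnq,kpeyv,ccj] add [kor,pklkj,mhv] -> 8 lines: jki axfuc kor pklkj mhv ufqs mkld oojx
Hunk 7: at line 1 remove [kor,pklkj,mhv] add [yfht,vqac] -> 7 lines: jki axfuc yfht vqac ufqs mkld oojx
Final line 1: jki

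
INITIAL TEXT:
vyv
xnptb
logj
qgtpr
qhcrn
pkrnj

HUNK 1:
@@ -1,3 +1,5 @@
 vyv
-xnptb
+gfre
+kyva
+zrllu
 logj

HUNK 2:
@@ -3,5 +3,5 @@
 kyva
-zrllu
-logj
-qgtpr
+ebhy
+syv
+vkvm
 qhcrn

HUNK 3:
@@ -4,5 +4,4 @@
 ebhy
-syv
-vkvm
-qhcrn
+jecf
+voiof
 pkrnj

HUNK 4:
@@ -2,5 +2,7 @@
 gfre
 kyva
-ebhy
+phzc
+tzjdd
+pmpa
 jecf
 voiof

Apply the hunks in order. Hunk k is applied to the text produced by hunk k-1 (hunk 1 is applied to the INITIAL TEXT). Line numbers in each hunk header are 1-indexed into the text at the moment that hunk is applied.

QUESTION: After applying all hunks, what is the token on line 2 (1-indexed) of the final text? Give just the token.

Answer: gfre

Derivation:
Hunk 1: at line 1 remove [xnptb] add [gfre,kyva,zrllu] -> 8 lines: vyv gfre kyva zrllu logj qgtpr qhcrn pkrnj
Hunk 2: at line 3 remove [zrllu,logj,qgtpr] add [ebhy,syv,vkvm] -> 8 lines: vyv gfre kyva ebhy syv vkvm qhcrn pkrnj
Hunk 3: at line 4 remove [syv,vkvm,qhcrn] add [jecf,voiof] -> 7 lines: vyv gfre kyva ebhy jecf voiof pkrnj
Hunk 4: at line 2 remove [ebhy] add [phzc,tzjdd,pmpa] -> 9 lines: vyv gfre kyva phzc tzjdd pmpa jecf voiof pkrnj
Final line 2: gfre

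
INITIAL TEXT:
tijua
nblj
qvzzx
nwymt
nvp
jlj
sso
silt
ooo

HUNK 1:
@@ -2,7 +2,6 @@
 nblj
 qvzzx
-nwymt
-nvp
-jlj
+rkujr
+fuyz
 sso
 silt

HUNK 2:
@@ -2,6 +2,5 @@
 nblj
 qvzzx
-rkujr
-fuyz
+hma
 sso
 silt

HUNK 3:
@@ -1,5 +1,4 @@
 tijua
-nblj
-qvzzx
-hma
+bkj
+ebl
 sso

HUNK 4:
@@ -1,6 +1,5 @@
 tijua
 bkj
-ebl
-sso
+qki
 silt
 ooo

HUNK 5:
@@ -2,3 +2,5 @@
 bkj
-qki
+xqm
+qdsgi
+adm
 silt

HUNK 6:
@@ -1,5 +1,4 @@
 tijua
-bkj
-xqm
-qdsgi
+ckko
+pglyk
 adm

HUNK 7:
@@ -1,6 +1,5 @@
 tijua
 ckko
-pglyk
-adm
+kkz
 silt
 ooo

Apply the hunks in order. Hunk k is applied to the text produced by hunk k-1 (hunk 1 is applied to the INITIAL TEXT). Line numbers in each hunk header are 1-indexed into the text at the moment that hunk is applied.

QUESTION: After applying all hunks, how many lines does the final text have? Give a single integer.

Hunk 1: at line 2 remove [nwymt,nvp,jlj] add [rkujr,fuyz] -> 8 lines: tijua nblj qvzzx rkujr fuyz sso silt ooo
Hunk 2: at line 2 remove [rkujr,fuyz] add [hma] -> 7 lines: tijua nblj qvzzx hma sso silt ooo
Hunk 3: at line 1 remove [nblj,qvzzx,hma] add [bkj,ebl] -> 6 lines: tijua bkj ebl sso silt ooo
Hunk 4: at line 1 remove [ebl,sso] add [qki] -> 5 lines: tijua bkj qki silt ooo
Hunk 5: at line 2 remove [qki] add [xqm,qdsgi,adm] -> 7 lines: tijua bkj xqm qdsgi adm silt ooo
Hunk 6: at line 1 remove [bkj,xqm,qdsgi] add [ckko,pglyk] -> 6 lines: tijua ckko pglyk adm silt ooo
Hunk 7: at line 1 remove [pglyk,adm] add [kkz] -> 5 lines: tijua ckko kkz silt ooo
Final line count: 5

Answer: 5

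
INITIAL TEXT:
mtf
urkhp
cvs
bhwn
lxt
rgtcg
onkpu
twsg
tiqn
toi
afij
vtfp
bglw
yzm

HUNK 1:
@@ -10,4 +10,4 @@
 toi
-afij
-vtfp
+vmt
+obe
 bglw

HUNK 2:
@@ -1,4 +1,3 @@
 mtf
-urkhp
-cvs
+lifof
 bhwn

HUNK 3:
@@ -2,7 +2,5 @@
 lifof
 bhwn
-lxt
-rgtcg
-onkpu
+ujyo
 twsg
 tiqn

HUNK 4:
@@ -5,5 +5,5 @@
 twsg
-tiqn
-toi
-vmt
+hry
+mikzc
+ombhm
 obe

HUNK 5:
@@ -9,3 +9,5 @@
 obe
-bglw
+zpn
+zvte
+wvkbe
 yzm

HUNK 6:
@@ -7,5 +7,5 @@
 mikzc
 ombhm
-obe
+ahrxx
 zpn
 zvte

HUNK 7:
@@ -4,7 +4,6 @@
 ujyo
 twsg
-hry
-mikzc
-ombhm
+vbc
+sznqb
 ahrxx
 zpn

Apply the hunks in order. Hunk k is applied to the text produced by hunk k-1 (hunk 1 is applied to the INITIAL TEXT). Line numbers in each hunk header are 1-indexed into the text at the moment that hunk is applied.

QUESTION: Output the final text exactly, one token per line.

Answer: mtf
lifof
bhwn
ujyo
twsg
vbc
sznqb
ahrxx
zpn
zvte
wvkbe
yzm

Derivation:
Hunk 1: at line 10 remove [afij,vtfp] add [vmt,obe] -> 14 lines: mtf urkhp cvs bhwn lxt rgtcg onkpu twsg tiqn toi vmt obe bglw yzm
Hunk 2: at line 1 remove [urkhp,cvs] add [lifof] -> 13 lines: mtf lifof bhwn lxt rgtcg onkpu twsg tiqn toi vmt obe bglw yzm
Hunk 3: at line 2 remove [lxt,rgtcg,onkpu] add [ujyo] -> 11 lines: mtf lifof bhwn ujyo twsg tiqn toi vmt obe bglw yzm
Hunk 4: at line 5 remove [tiqn,toi,vmt] add [hry,mikzc,ombhm] -> 11 lines: mtf lifof bhwn ujyo twsg hry mikzc ombhm obe bglw yzm
Hunk 5: at line 9 remove [bglw] add [zpn,zvte,wvkbe] -> 13 lines: mtf lifof bhwn ujyo twsg hry mikzc ombhm obe zpn zvte wvkbe yzm
Hunk 6: at line 7 remove [obe] add [ahrxx] -> 13 lines: mtf lifof bhwn ujyo twsg hry mikzc ombhm ahrxx zpn zvte wvkbe yzm
Hunk 7: at line 4 remove [hry,mikzc,ombhm] add [vbc,sznqb] -> 12 lines: mtf lifof bhwn ujyo twsg vbc sznqb ahrxx zpn zvte wvkbe yzm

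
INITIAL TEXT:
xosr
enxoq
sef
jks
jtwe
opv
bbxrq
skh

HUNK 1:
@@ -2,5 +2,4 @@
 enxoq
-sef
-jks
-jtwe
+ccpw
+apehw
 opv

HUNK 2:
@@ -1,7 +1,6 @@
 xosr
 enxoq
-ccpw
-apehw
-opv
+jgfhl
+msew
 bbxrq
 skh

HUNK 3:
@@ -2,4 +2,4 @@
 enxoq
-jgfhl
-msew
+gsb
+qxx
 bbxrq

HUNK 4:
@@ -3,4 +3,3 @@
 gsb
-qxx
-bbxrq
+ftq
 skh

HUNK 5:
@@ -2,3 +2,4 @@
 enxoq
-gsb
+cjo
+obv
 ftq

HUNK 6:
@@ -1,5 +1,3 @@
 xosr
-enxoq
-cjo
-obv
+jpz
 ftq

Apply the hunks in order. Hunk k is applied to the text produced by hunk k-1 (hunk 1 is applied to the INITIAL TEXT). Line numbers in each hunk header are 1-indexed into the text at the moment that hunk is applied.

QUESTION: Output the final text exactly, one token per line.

Hunk 1: at line 2 remove [sef,jks,jtwe] add [ccpw,apehw] -> 7 lines: xosr enxoq ccpw apehw opv bbxrq skh
Hunk 2: at line 1 remove [ccpw,apehw,opv] add [jgfhl,msew] -> 6 lines: xosr enxoq jgfhl msew bbxrq skh
Hunk 3: at line 2 remove [jgfhl,msew] add [gsb,qxx] -> 6 lines: xosr enxoq gsb qxx bbxrq skh
Hunk 4: at line 3 remove [qxx,bbxrq] add [ftq] -> 5 lines: xosr enxoq gsb ftq skh
Hunk 5: at line 2 remove [gsb] add [cjo,obv] -> 6 lines: xosr enxoq cjo obv ftq skh
Hunk 6: at line 1 remove [enxoq,cjo,obv] add [jpz] -> 4 lines: xosr jpz ftq skh

Answer: xosr
jpz
ftq
skh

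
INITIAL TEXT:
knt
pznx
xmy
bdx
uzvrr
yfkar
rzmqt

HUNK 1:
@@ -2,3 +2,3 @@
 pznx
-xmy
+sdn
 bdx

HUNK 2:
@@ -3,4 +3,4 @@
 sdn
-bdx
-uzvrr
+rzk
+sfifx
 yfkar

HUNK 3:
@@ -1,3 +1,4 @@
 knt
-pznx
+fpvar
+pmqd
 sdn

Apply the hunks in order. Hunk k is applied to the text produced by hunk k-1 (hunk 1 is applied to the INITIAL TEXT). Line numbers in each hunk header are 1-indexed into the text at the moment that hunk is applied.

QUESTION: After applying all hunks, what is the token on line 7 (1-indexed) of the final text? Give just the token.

Answer: yfkar

Derivation:
Hunk 1: at line 2 remove [xmy] add [sdn] -> 7 lines: knt pznx sdn bdx uzvrr yfkar rzmqt
Hunk 2: at line 3 remove [bdx,uzvrr] add [rzk,sfifx] -> 7 lines: knt pznx sdn rzk sfifx yfkar rzmqt
Hunk 3: at line 1 remove [pznx] add [fpvar,pmqd] -> 8 lines: knt fpvar pmqd sdn rzk sfifx yfkar rzmqt
Final line 7: yfkar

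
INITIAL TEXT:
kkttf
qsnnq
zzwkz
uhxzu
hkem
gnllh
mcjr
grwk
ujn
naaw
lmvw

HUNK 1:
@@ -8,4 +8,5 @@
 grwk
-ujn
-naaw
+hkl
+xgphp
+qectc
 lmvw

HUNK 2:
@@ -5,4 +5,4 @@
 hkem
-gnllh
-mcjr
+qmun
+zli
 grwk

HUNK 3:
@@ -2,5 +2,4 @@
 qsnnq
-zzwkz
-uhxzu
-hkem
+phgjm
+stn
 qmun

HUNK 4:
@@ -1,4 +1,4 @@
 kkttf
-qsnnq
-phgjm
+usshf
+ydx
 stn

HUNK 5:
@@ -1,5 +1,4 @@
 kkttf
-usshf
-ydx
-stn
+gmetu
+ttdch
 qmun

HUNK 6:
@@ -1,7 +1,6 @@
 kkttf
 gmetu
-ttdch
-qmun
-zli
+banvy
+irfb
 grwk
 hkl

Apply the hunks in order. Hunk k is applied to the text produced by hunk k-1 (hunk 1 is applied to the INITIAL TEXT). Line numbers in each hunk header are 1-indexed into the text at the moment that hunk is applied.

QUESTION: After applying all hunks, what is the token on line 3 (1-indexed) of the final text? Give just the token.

Answer: banvy

Derivation:
Hunk 1: at line 8 remove [ujn,naaw] add [hkl,xgphp,qectc] -> 12 lines: kkttf qsnnq zzwkz uhxzu hkem gnllh mcjr grwk hkl xgphp qectc lmvw
Hunk 2: at line 5 remove [gnllh,mcjr] add [qmun,zli] -> 12 lines: kkttf qsnnq zzwkz uhxzu hkem qmun zli grwk hkl xgphp qectc lmvw
Hunk 3: at line 2 remove [zzwkz,uhxzu,hkem] add [phgjm,stn] -> 11 lines: kkttf qsnnq phgjm stn qmun zli grwk hkl xgphp qectc lmvw
Hunk 4: at line 1 remove [qsnnq,phgjm] add [usshf,ydx] -> 11 lines: kkttf usshf ydx stn qmun zli grwk hkl xgphp qectc lmvw
Hunk 5: at line 1 remove [usshf,ydx,stn] add [gmetu,ttdch] -> 10 lines: kkttf gmetu ttdch qmun zli grwk hkl xgphp qectc lmvw
Hunk 6: at line 1 remove [ttdch,qmun,zli] add [banvy,irfb] -> 9 lines: kkttf gmetu banvy irfb grwk hkl xgphp qectc lmvw
Final line 3: banvy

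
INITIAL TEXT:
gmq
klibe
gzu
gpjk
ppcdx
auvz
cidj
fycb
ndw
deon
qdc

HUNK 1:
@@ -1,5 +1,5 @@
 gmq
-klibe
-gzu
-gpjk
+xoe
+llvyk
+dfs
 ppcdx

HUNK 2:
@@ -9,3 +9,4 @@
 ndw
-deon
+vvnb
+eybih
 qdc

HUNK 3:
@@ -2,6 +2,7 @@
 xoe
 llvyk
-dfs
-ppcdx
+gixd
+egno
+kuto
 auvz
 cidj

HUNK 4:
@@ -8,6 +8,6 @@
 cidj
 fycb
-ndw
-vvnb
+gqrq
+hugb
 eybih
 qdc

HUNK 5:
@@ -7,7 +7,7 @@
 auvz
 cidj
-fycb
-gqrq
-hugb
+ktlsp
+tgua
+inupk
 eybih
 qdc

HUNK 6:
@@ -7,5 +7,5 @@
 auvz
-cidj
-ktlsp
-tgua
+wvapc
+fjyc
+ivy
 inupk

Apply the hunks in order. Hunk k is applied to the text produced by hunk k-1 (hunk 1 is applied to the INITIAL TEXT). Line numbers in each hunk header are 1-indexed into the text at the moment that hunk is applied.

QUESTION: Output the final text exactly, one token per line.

Answer: gmq
xoe
llvyk
gixd
egno
kuto
auvz
wvapc
fjyc
ivy
inupk
eybih
qdc

Derivation:
Hunk 1: at line 1 remove [klibe,gzu,gpjk] add [xoe,llvyk,dfs] -> 11 lines: gmq xoe llvyk dfs ppcdx auvz cidj fycb ndw deon qdc
Hunk 2: at line 9 remove [deon] add [vvnb,eybih] -> 12 lines: gmq xoe llvyk dfs ppcdx auvz cidj fycb ndw vvnb eybih qdc
Hunk 3: at line 2 remove [dfs,ppcdx] add [gixd,egno,kuto] -> 13 lines: gmq xoe llvyk gixd egno kuto auvz cidj fycb ndw vvnb eybih qdc
Hunk 4: at line 8 remove [ndw,vvnb] add [gqrq,hugb] -> 13 lines: gmq xoe llvyk gixd egno kuto auvz cidj fycb gqrq hugb eybih qdc
Hunk 5: at line 7 remove [fycb,gqrq,hugb] add [ktlsp,tgua,inupk] -> 13 lines: gmq xoe llvyk gixd egno kuto auvz cidj ktlsp tgua inupk eybih qdc
Hunk 6: at line 7 remove [cidj,ktlsp,tgua] add [wvapc,fjyc,ivy] -> 13 lines: gmq xoe llvyk gixd egno kuto auvz wvapc fjyc ivy inupk eybih qdc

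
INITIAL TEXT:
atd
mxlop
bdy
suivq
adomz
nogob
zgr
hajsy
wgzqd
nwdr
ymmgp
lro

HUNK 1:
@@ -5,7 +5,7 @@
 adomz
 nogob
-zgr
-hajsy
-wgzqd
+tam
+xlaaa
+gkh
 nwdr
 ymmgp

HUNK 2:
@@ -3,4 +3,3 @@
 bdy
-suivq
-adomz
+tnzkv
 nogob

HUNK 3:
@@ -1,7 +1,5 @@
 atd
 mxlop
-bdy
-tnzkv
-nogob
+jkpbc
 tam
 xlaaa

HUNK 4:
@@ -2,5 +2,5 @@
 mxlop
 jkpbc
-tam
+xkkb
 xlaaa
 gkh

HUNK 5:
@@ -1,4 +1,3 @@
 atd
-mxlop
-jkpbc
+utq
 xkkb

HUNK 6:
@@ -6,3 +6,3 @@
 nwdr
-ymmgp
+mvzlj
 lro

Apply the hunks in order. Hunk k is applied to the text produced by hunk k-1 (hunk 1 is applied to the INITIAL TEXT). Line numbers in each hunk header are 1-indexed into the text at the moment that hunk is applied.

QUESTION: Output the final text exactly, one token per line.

Answer: atd
utq
xkkb
xlaaa
gkh
nwdr
mvzlj
lro

Derivation:
Hunk 1: at line 5 remove [zgr,hajsy,wgzqd] add [tam,xlaaa,gkh] -> 12 lines: atd mxlop bdy suivq adomz nogob tam xlaaa gkh nwdr ymmgp lro
Hunk 2: at line 3 remove [suivq,adomz] add [tnzkv] -> 11 lines: atd mxlop bdy tnzkv nogob tam xlaaa gkh nwdr ymmgp lro
Hunk 3: at line 1 remove [bdy,tnzkv,nogob] add [jkpbc] -> 9 lines: atd mxlop jkpbc tam xlaaa gkh nwdr ymmgp lro
Hunk 4: at line 2 remove [tam] add [xkkb] -> 9 lines: atd mxlop jkpbc xkkb xlaaa gkh nwdr ymmgp lro
Hunk 5: at line 1 remove [mxlop,jkpbc] add [utq] -> 8 lines: atd utq xkkb xlaaa gkh nwdr ymmgp lro
Hunk 6: at line 6 remove [ymmgp] add [mvzlj] -> 8 lines: atd utq xkkb xlaaa gkh nwdr mvzlj lro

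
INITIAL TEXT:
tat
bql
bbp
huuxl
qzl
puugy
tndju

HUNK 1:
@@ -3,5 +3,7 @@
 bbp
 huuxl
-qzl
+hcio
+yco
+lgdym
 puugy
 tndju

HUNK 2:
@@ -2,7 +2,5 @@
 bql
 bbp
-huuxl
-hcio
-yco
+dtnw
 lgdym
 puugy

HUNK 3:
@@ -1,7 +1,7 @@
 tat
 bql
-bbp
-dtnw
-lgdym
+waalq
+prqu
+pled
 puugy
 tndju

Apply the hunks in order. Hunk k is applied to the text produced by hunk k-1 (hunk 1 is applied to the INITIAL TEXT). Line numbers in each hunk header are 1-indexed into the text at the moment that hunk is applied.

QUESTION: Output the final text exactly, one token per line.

Hunk 1: at line 3 remove [qzl] add [hcio,yco,lgdym] -> 9 lines: tat bql bbp huuxl hcio yco lgdym puugy tndju
Hunk 2: at line 2 remove [huuxl,hcio,yco] add [dtnw] -> 7 lines: tat bql bbp dtnw lgdym puugy tndju
Hunk 3: at line 1 remove [bbp,dtnw,lgdym] add [waalq,prqu,pled] -> 7 lines: tat bql waalq prqu pled puugy tndju

Answer: tat
bql
waalq
prqu
pled
puugy
tndju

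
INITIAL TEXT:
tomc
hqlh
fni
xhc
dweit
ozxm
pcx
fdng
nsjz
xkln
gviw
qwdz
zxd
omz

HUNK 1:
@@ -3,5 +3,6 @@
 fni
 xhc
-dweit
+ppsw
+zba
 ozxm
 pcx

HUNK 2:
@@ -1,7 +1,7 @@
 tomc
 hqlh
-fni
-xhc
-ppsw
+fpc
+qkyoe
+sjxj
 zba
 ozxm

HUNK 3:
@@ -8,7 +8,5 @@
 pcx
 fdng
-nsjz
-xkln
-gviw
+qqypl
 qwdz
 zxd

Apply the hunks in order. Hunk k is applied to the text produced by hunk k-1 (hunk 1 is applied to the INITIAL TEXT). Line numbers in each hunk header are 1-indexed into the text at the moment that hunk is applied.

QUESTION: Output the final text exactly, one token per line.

Hunk 1: at line 3 remove [dweit] add [ppsw,zba] -> 15 lines: tomc hqlh fni xhc ppsw zba ozxm pcx fdng nsjz xkln gviw qwdz zxd omz
Hunk 2: at line 1 remove [fni,xhc,ppsw] add [fpc,qkyoe,sjxj] -> 15 lines: tomc hqlh fpc qkyoe sjxj zba ozxm pcx fdng nsjz xkln gviw qwdz zxd omz
Hunk 3: at line 8 remove [nsjz,xkln,gviw] add [qqypl] -> 13 lines: tomc hqlh fpc qkyoe sjxj zba ozxm pcx fdng qqypl qwdz zxd omz

Answer: tomc
hqlh
fpc
qkyoe
sjxj
zba
ozxm
pcx
fdng
qqypl
qwdz
zxd
omz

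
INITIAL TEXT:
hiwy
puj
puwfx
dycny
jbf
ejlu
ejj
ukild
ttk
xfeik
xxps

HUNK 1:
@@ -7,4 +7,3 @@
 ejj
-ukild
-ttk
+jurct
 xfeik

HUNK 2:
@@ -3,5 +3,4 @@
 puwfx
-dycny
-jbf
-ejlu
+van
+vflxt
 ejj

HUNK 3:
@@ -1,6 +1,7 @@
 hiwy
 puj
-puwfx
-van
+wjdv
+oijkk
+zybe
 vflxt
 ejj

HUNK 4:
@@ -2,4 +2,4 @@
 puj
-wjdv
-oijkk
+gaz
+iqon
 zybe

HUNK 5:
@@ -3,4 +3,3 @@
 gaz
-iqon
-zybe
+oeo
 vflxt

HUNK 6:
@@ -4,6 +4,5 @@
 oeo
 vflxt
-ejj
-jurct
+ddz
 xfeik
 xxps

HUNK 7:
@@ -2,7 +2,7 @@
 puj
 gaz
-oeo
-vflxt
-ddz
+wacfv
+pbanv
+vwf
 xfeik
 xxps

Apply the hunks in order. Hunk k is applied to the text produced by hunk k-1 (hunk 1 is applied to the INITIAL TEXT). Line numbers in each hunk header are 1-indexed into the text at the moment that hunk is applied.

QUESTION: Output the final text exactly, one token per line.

Hunk 1: at line 7 remove [ukild,ttk] add [jurct] -> 10 lines: hiwy puj puwfx dycny jbf ejlu ejj jurct xfeik xxps
Hunk 2: at line 3 remove [dycny,jbf,ejlu] add [van,vflxt] -> 9 lines: hiwy puj puwfx van vflxt ejj jurct xfeik xxps
Hunk 3: at line 1 remove [puwfx,van] add [wjdv,oijkk,zybe] -> 10 lines: hiwy puj wjdv oijkk zybe vflxt ejj jurct xfeik xxps
Hunk 4: at line 2 remove [wjdv,oijkk] add [gaz,iqon] -> 10 lines: hiwy puj gaz iqon zybe vflxt ejj jurct xfeik xxps
Hunk 5: at line 3 remove [iqon,zybe] add [oeo] -> 9 lines: hiwy puj gaz oeo vflxt ejj jurct xfeik xxps
Hunk 6: at line 4 remove [ejj,jurct] add [ddz] -> 8 lines: hiwy puj gaz oeo vflxt ddz xfeik xxps
Hunk 7: at line 2 remove [oeo,vflxt,ddz] add [wacfv,pbanv,vwf] -> 8 lines: hiwy puj gaz wacfv pbanv vwf xfeik xxps

Answer: hiwy
puj
gaz
wacfv
pbanv
vwf
xfeik
xxps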